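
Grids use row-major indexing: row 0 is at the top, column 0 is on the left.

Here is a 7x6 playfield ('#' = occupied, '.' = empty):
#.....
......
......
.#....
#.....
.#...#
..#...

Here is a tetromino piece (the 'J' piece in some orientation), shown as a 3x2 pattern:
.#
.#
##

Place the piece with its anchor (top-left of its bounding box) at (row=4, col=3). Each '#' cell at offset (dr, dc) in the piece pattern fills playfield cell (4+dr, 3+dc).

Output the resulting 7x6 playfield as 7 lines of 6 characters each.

Answer: #.....
......
......
.#....
#...#.
.#..##
..###.

Derivation:
Fill (4+0,3+1) = (4,4)
Fill (4+1,3+1) = (5,4)
Fill (4+2,3+0) = (6,3)
Fill (4+2,3+1) = (6,4)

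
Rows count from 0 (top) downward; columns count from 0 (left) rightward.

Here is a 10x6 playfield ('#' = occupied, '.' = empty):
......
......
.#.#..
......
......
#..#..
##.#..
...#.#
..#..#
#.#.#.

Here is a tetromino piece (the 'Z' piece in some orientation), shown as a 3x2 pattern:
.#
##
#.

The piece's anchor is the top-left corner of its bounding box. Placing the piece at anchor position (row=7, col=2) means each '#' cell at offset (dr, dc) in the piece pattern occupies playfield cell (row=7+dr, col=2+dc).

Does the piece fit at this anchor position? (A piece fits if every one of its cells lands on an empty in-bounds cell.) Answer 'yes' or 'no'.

Answer: no

Derivation:
Check each piece cell at anchor (7, 2):
  offset (0,1) -> (7,3): occupied ('#') -> FAIL
  offset (1,0) -> (8,2): occupied ('#') -> FAIL
  offset (1,1) -> (8,3): empty -> OK
  offset (2,0) -> (9,2): occupied ('#') -> FAIL
All cells valid: no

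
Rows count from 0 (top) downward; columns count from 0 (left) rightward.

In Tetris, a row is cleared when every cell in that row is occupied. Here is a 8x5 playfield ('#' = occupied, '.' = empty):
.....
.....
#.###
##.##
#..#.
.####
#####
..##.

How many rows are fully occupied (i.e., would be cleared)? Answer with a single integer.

Check each row:
  row 0: 5 empty cells -> not full
  row 1: 5 empty cells -> not full
  row 2: 1 empty cell -> not full
  row 3: 1 empty cell -> not full
  row 4: 3 empty cells -> not full
  row 5: 1 empty cell -> not full
  row 6: 0 empty cells -> FULL (clear)
  row 7: 3 empty cells -> not full
Total rows cleared: 1

Answer: 1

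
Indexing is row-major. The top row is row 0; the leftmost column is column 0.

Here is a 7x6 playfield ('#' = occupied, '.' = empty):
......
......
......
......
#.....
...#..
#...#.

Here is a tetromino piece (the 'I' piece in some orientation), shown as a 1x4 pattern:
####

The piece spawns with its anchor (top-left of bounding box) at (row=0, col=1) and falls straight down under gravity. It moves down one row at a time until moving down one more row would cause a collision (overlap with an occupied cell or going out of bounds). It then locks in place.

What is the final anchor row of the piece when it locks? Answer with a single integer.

Spawn at (row=0, col=1). Try each row:
  row 0: fits
  row 1: fits
  row 2: fits
  row 3: fits
  row 4: fits
  row 5: blocked -> lock at row 4

Answer: 4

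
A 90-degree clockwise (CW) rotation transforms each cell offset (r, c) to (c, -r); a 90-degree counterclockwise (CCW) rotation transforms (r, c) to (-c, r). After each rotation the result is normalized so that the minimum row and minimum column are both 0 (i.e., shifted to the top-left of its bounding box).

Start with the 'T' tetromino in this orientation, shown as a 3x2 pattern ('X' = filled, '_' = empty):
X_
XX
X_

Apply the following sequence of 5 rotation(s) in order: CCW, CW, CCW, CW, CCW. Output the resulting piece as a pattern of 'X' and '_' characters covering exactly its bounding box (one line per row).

Answer: _X_
XXX

Derivation:
Start:
X_
XX
X_
After rotation 1 (CCW):
_X_
XXX
After rotation 2 (CW):
X_
XX
X_
After rotation 3 (CCW):
_X_
XXX
After rotation 4 (CW):
X_
XX
X_
After rotation 5 (CCW):
_X_
XXX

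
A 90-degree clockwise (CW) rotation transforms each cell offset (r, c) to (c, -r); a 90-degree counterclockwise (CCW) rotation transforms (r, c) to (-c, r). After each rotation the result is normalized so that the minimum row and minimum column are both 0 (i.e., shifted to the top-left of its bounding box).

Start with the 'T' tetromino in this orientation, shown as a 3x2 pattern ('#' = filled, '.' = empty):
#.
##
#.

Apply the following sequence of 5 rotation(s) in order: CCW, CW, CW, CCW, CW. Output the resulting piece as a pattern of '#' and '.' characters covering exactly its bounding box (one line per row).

Start:
#.
##
#.
After rotation 1 (CCW):
.#.
###
After rotation 2 (CW):
#.
##
#.
After rotation 3 (CW):
###
.#.
After rotation 4 (CCW):
#.
##
#.
After rotation 5 (CW):
###
.#.

Answer: ###
.#.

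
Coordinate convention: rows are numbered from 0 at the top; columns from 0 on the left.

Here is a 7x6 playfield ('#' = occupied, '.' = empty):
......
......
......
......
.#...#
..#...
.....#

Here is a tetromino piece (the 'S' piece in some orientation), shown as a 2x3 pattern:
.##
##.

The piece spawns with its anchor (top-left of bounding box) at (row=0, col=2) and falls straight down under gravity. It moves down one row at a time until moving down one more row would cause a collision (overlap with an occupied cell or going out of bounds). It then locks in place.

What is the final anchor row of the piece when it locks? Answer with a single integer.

Answer: 3

Derivation:
Spawn at (row=0, col=2). Try each row:
  row 0: fits
  row 1: fits
  row 2: fits
  row 3: fits
  row 4: blocked -> lock at row 3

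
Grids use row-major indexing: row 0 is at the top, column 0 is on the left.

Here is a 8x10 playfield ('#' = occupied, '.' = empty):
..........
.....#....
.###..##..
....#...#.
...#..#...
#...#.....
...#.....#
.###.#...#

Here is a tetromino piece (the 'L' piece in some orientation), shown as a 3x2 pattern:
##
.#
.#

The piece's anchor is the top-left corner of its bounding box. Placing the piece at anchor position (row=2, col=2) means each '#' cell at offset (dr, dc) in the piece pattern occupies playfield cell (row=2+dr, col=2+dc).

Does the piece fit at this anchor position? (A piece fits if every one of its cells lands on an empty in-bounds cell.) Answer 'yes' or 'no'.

Answer: no

Derivation:
Check each piece cell at anchor (2, 2):
  offset (0,0) -> (2,2): occupied ('#') -> FAIL
  offset (0,1) -> (2,3): occupied ('#') -> FAIL
  offset (1,1) -> (3,3): empty -> OK
  offset (2,1) -> (4,3): occupied ('#') -> FAIL
All cells valid: no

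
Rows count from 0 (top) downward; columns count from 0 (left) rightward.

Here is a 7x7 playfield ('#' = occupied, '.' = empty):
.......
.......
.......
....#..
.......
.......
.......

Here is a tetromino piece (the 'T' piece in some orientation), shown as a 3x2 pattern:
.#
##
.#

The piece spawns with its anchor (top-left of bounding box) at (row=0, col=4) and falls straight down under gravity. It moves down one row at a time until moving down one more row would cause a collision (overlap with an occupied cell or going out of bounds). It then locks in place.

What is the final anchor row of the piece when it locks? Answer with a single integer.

Answer: 1

Derivation:
Spawn at (row=0, col=4). Try each row:
  row 0: fits
  row 1: fits
  row 2: blocked -> lock at row 1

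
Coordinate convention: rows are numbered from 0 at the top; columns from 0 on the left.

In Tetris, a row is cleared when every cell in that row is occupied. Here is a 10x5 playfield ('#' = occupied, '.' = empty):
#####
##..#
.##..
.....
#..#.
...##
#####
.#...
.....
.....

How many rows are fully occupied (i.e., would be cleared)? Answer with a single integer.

Answer: 2

Derivation:
Check each row:
  row 0: 0 empty cells -> FULL (clear)
  row 1: 2 empty cells -> not full
  row 2: 3 empty cells -> not full
  row 3: 5 empty cells -> not full
  row 4: 3 empty cells -> not full
  row 5: 3 empty cells -> not full
  row 6: 0 empty cells -> FULL (clear)
  row 7: 4 empty cells -> not full
  row 8: 5 empty cells -> not full
  row 9: 5 empty cells -> not full
Total rows cleared: 2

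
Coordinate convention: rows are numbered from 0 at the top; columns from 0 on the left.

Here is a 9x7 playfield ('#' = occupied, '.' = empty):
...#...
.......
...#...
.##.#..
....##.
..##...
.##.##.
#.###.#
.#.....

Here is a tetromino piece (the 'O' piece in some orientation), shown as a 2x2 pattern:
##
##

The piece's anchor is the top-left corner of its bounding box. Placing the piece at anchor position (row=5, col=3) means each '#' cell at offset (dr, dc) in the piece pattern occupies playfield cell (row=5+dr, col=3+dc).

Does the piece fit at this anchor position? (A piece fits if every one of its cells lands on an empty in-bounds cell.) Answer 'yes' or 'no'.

Answer: no

Derivation:
Check each piece cell at anchor (5, 3):
  offset (0,0) -> (5,3): occupied ('#') -> FAIL
  offset (0,1) -> (5,4): empty -> OK
  offset (1,0) -> (6,3): empty -> OK
  offset (1,1) -> (6,4): occupied ('#') -> FAIL
All cells valid: no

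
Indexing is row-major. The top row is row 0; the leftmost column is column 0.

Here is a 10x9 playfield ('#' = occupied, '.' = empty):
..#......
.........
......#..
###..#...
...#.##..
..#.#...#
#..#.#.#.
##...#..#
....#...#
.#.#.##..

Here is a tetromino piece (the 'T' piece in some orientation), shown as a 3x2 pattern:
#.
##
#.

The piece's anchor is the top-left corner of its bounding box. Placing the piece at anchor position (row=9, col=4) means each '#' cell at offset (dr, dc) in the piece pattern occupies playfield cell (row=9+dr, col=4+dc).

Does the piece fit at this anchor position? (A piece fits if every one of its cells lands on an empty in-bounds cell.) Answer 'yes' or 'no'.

Check each piece cell at anchor (9, 4):
  offset (0,0) -> (9,4): empty -> OK
  offset (1,0) -> (10,4): out of bounds -> FAIL
  offset (1,1) -> (10,5): out of bounds -> FAIL
  offset (2,0) -> (11,4): out of bounds -> FAIL
All cells valid: no

Answer: no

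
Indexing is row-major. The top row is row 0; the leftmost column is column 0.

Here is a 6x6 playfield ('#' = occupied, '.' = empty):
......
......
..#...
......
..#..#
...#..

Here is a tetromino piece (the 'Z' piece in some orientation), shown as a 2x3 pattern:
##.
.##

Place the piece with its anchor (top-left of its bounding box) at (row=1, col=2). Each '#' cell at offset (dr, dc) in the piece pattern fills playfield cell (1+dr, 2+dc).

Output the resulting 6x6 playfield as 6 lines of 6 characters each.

Answer: ......
..##..
..###.
......
..#..#
...#..

Derivation:
Fill (1+0,2+0) = (1,2)
Fill (1+0,2+1) = (1,3)
Fill (1+1,2+1) = (2,3)
Fill (1+1,2+2) = (2,4)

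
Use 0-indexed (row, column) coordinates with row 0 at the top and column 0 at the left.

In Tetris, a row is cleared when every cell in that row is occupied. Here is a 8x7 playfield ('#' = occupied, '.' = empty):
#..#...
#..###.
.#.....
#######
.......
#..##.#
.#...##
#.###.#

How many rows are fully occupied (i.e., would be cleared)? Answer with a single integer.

Answer: 1

Derivation:
Check each row:
  row 0: 5 empty cells -> not full
  row 1: 3 empty cells -> not full
  row 2: 6 empty cells -> not full
  row 3: 0 empty cells -> FULL (clear)
  row 4: 7 empty cells -> not full
  row 5: 3 empty cells -> not full
  row 6: 4 empty cells -> not full
  row 7: 2 empty cells -> not full
Total rows cleared: 1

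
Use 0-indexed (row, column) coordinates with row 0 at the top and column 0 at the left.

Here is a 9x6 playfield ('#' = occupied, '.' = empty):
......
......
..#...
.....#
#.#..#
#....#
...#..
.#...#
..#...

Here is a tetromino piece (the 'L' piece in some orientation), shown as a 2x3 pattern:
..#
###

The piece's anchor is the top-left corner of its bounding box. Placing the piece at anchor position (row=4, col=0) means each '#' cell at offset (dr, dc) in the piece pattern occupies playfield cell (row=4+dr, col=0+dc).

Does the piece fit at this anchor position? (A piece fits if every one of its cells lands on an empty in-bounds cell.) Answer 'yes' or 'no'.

Check each piece cell at anchor (4, 0):
  offset (0,2) -> (4,2): occupied ('#') -> FAIL
  offset (1,0) -> (5,0): occupied ('#') -> FAIL
  offset (1,1) -> (5,1): empty -> OK
  offset (1,2) -> (5,2): empty -> OK
All cells valid: no

Answer: no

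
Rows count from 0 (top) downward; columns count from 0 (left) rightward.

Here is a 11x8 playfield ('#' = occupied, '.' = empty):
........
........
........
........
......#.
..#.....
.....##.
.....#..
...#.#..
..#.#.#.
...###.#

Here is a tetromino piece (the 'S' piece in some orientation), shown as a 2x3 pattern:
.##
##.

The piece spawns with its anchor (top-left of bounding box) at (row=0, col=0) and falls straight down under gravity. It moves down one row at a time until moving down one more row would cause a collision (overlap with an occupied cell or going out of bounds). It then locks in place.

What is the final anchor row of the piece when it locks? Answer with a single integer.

Answer: 4

Derivation:
Spawn at (row=0, col=0). Try each row:
  row 0: fits
  row 1: fits
  row 2: fits
  row 3: fits
  row 4: fits
  row 5: blocked -> lock at row 4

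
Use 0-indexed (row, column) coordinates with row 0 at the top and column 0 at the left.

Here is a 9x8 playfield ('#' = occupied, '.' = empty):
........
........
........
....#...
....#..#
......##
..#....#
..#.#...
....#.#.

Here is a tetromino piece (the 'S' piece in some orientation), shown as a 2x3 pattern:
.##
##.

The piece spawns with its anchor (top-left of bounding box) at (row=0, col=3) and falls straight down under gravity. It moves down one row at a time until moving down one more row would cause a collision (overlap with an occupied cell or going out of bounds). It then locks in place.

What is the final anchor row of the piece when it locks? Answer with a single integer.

Spawn at (row=0, col=3). Try each row:
  row 0: fits
  row 1: fits
  row 2: blocked -> lock at row 1

Answer: 1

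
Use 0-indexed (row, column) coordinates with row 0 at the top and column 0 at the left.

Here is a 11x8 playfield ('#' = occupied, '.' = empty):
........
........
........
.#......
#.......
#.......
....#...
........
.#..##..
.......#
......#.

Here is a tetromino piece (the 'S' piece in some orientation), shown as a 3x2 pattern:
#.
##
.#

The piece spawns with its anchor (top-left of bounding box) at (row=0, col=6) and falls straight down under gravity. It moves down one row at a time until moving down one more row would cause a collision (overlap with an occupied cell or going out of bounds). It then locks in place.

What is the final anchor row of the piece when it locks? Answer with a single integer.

Answer: 6

Derivation:
Spawn at (row=0, col=6). Try each row:
  row 0: fits
  row 1: fits
  row 2: fits
  row 3: fits
  row 4: fits
  row 5: fits
  row 6: fits
  row 7: blocked -> lock at row 6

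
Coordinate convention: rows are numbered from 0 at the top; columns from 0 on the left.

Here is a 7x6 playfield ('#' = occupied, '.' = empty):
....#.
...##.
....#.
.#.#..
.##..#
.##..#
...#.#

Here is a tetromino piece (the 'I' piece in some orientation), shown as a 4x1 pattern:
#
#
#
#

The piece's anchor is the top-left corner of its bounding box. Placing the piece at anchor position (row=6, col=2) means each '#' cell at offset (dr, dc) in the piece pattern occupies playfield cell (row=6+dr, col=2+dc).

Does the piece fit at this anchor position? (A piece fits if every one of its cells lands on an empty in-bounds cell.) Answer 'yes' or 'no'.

Answer: no

Derivation:
Check each piece cell at anchor (6, 2):
  offset (0,0) -> (6,2): empty -> OK
  offset (1,0) -> (7,2): out of bounds -> FAIL
  offset (2,0) -> (8,2): out of bounds -> FAIL
  offset (3,0) -> (9,2): out of bounds -> FAIL
All cells valid: no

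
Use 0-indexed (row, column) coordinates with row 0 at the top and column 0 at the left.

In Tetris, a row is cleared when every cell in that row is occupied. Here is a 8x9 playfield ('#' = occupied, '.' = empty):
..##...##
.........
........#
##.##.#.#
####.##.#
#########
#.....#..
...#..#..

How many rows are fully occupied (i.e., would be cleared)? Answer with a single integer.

Answer: 1

Derivation:
Check each row:
  row 0: 5 empty cells -> not full
  row 1: 9 empty cells -> not full
  row 2: 8 empty cells -> not full
  row 3: 3 empty cells -> not full
  row 4: 2 empty cells -> not full
  row 5: 0 empty cells -> FULL (clear)
  row 6: 7 empty cells -> not full
  row 7: 7 empty cells -> not full
Total rows cleared: 1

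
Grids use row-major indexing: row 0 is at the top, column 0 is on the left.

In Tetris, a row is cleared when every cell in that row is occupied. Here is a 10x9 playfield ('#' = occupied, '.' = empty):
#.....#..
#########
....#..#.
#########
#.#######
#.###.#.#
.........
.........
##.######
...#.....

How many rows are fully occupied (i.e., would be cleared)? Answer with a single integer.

Check each row:
  row 0: 7 empty cells -> not full
  row 1: 0 empty cells -> FULL (clear)
  row 2: 7 empty cells -> not full
  row 3: 0 empty cells -> FULL (clear)
  row 4: 1 empty cell -> not full
  row 5: 3 empty cells -> not full
  row 6: 9 empty cells -> not full
  row 7: 9 empty cells -> not full
  row 8: 1 empty cell -> not full
  row 9: 8 empty cells -> not full
Total rows cleared: 2

Answer: 2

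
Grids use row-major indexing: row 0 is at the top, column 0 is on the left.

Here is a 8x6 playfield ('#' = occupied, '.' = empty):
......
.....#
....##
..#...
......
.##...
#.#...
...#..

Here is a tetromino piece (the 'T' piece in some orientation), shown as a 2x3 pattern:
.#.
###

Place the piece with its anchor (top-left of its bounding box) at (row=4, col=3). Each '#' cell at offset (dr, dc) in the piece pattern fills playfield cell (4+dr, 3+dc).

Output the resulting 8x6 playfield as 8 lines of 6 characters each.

Answer: ......
.....#
....##
..#...
....#.
.#####
#.#...
...#..

Derivation:
Fill (4+0,3+1) = (4,4)
Fill (4+1,3+0) = (5,3)
Fill (4+1,3+1) = (5,4)
Fill (4+1,3+2) = (5,5)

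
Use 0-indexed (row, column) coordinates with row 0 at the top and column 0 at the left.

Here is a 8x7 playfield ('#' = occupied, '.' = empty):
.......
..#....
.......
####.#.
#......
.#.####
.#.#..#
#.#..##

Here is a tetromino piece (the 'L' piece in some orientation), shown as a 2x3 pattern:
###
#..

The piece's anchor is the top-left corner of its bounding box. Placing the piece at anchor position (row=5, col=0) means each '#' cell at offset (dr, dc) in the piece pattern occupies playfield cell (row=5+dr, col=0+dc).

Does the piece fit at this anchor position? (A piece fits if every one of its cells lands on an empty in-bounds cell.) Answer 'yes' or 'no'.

Answer: no

Derivation:
Check each piece cell at anchor (5, 0):
  offset (0,0) -> (5,0): empty -> OK
  offset (0,1) -> (5,1): occupied ('#') -> FAIL
  offset (0,2) -> (5,2): empty -> OK
  offset (1,0) -> (6,0): empty -> OK
All cells valid: no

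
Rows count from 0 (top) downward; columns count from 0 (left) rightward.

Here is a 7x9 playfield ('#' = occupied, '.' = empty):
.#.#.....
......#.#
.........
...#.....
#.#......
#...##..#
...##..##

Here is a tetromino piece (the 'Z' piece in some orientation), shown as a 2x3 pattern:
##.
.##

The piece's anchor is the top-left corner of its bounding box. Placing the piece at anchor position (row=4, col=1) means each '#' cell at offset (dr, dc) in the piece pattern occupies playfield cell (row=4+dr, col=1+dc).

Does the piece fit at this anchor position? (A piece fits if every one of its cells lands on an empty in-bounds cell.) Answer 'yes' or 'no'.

Answer: no

Derivation:
Check each piece cell at anchor (4, 1):
  offset (0,0) -> (4,1): empty -> OK
  offset (0,1) -> (4,2): occupied ('#') -> FAIL
  offset (1,1) -> (5,2): empty -> OK
  offset (1,2) -> (5,3): empty -> OK
All cells valid: no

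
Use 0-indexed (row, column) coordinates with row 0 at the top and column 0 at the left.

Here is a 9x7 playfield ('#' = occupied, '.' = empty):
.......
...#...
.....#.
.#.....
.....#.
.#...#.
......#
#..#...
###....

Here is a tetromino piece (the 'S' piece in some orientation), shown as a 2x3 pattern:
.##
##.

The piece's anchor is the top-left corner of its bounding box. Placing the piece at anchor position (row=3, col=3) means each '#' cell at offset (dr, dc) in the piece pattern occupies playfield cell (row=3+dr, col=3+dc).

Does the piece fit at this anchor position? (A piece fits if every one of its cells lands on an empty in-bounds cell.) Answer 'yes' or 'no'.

Check each piece cell at anchor (3, 3):
  offset (0,1) -> (3,4): empty -> OK
  offset (0,2) -> (3,5): empty -> OK
  offset (1,0) -> (4,3): empty -> OK
  offset (1,1) -> (4,4): empty -> OK
All cells valid: yes

Answer: yes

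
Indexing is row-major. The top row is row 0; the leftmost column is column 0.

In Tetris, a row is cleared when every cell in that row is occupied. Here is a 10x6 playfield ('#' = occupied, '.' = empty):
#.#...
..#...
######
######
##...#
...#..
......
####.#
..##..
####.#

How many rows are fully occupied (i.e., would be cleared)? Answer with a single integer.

Answer: 2

Derivation:
Check each row:
  row 0: 4 empty cells -> not full
  row 1: 5 empty cells -> not full
  row 2: 0 empty cells -> FULL (clear)
  row 3: 0 empty cells -> FULL (clear)
  row 4: 3 empty cells -> not full
  row 5: 5 empty cells -> not full
  row 6: 6 empty cells -> not full
  row 7: 1 empty cell -> not full
  row 8: 4 empty cells -> not full
  row 9: 1 empty cell -> not full
Total rows cleared: 2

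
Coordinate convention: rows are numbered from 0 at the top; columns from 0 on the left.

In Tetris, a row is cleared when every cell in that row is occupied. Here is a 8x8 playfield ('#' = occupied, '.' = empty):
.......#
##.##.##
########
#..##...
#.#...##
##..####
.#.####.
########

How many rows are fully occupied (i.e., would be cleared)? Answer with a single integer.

Answer: 2

Derivation:
Check each row:
  row 0: 7 empty cells -> not full
  row 1: 2 empty cells -> not full
  row 2: 0 empty cells -> FULL (clear)
  row 3: 5 empty cells -> not full
  row 4: 4 empty cells -> not full
  row 5: 2 empty cells -> not full
  row 6: 3 empty cells -> not full
  row 7: 0 empty cells -> FULL (clear)
Total rows cleared: 2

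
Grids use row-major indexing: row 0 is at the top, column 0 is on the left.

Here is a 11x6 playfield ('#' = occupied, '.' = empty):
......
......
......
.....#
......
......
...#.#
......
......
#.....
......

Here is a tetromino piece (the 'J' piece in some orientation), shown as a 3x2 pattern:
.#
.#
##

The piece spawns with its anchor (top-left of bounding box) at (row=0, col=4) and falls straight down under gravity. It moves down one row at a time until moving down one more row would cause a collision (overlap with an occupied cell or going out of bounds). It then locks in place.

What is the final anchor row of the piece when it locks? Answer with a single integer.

Spawn at (row=0, col=4). Try each row:
  row 0: fits
  row 1: blocked -> lock at row 0

Answer: 0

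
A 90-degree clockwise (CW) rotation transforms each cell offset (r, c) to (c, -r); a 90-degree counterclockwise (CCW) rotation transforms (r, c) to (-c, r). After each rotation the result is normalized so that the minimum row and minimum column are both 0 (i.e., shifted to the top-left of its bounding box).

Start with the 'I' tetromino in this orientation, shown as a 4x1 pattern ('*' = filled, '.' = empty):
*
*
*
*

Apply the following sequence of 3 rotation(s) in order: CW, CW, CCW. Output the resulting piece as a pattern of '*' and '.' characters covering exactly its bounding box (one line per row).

Start:
*
*
*
*
After rotation 1 (CW):
****
After rotation 2 (CW):
*
*
*
*
After rotation 3 (CCW):
****

Answer: ****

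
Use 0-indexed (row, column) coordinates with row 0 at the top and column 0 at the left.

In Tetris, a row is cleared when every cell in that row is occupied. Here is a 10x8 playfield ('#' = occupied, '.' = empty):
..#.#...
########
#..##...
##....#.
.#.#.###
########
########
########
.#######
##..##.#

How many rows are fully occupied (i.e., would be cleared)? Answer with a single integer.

Answer: 4

Derivation:
Check each row:
  row 0: 6 empty cells -> not full
  row 1: 0 empty cells -> FULL (clear)
  row 2: 5 empty cells -> not full
  row 3: 5 empty cells -> not full
  row 4: 3 empty cells -> not full
  row 5: 0 empty cells -> FULL (clear)
  row 6: 0 empty cells -> FULL (clear)
  row 7: 0 empty cells -> FULL (clear)
  row 8: 1 empty cell -> not full
  row 9: 3 empty cells -> not full
Total rows cleared: 4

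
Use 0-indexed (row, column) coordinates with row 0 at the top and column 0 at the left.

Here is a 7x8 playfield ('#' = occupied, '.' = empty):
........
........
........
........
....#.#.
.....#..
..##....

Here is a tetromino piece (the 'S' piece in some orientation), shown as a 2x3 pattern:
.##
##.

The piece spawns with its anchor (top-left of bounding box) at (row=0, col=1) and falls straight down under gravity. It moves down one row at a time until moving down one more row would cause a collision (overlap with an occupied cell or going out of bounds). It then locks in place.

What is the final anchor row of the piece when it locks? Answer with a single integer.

Answer: 4

Derivation:
Spawn at (row=0, col=1). Try each row:
  row 0: fits
  row 1: fits
  row 2: fits
  row 3: fits
  row 4: fits
  row 5: blocked -> lock at row 4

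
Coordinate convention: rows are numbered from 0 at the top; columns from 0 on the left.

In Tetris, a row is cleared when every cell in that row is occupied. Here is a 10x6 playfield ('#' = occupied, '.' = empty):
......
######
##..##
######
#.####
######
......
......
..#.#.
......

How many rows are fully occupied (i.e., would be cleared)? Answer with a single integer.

Answer: 3

Derivation:
Check each row:
  row 0: 6 empty cells -> not full
  row 1: 0 empty cells -> FULL (clear)
  row 2: 2 empty cells -> not full
  row 3: 0 empty cells -> FULL (clear)
  row 4: 1 empty cell -> not full
  row 5: 0 empty cells -> FULL (clear)
  row 6: 6 empty cells -> not full
  row 7: 6 empty cells -> not full
  row 8: 4 empty cells -> not full
  row 9: 6 empty cells -> not full
Total rows cleared: 3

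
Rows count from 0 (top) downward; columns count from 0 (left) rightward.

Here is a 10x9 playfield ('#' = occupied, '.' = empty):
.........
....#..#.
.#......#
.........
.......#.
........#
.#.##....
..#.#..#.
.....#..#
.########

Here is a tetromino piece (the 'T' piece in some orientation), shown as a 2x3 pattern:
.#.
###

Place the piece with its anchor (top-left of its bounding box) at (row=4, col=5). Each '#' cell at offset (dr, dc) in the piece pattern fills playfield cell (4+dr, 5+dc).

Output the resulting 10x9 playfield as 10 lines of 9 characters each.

Fill (4+0,5+1) = (4,6)
Fill (4+1,5+0) = (5,5)
Fill (4+1,5+1) = (5,6)
Fill (4+1,5+2) = (5,7)

Answer: .........
....#..#.
.#......#
.........
......##.
.....####
.#.##....
..#.#..#.
.....#..#
.########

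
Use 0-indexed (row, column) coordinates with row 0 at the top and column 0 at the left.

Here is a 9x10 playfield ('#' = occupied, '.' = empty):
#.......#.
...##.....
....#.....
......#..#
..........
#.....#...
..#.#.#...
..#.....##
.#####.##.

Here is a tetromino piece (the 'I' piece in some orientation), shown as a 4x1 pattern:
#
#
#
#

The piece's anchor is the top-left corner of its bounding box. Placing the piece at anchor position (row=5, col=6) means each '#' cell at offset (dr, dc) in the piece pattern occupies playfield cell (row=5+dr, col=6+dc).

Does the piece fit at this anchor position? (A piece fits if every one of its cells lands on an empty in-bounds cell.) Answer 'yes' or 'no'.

Answer: no

Derivation:
Check each piece cell at anchor (5, 6):
  offset (0,0) -> (5,6): occupied ('#') -> FAIL
  offset (1,0) -> (6,6): occupied ('#') -> FAIL
  offset (2,0) -> (7,6): empty -> OK
  offset (3,0) -> (8,6): empty -> OK
All cells valid: no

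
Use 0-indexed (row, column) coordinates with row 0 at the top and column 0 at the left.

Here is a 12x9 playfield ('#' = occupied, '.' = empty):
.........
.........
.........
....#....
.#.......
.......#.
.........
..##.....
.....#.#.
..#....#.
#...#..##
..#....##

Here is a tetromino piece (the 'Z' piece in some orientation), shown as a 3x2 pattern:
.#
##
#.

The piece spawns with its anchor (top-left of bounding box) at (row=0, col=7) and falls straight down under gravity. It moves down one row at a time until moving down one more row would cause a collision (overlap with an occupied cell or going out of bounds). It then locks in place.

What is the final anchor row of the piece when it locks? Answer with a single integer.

Answer: 2

Derivation:
Spawn at (row=0, col=7). Try each row:
  row 0: fits
  row 1: fits
  row 2: fits
  row 3: blocked -> lock at row 2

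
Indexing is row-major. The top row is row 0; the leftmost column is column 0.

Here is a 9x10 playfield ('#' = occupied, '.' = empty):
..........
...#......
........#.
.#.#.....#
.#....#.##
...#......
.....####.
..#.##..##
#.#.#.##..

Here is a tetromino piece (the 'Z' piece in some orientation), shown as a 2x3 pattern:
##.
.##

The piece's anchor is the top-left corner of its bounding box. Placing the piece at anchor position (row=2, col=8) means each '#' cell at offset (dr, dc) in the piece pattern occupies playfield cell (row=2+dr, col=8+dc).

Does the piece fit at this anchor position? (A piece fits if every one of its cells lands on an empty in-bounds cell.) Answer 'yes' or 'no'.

Check each piece cell at anchor (2, 8):
  offset (0,0) -> (2,8): occupied ('#') -> FAIL
  offset (0,1) -> (2,9): empty -> OK
  offset (1,1) -> (3,9): occupied ('#') -> FAIL
  offset (1,2) -> (3,10): out of bounds -> FAIL
All cells valid: no

Answer: no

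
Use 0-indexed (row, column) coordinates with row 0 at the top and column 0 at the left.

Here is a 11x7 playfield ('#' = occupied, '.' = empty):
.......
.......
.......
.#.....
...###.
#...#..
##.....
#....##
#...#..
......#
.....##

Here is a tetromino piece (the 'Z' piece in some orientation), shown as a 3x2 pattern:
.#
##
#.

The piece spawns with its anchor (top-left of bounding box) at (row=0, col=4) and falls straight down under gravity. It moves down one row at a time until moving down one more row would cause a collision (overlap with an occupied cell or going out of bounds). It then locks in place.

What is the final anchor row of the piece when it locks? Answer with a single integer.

Spawn at (row=0, col=4). Try each row:
  row 0: fits
  row 1: fits
  row 2: blocked -> lock at row 1

Answer: 1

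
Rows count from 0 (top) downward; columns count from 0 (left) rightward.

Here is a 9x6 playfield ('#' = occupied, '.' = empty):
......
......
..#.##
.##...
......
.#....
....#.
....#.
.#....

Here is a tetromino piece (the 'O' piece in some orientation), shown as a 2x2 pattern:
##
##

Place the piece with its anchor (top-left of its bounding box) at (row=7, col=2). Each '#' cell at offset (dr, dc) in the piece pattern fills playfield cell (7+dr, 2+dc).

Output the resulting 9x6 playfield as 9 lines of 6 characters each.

Fill (7+0,2+0) = (7,2)
Fill (7+0,2+1) = (7,3)
Fill (7+1,2+0) = (8,2)
Fill (7+1,2+1) = (8,3)

Answer: ......
......
..#.##
.##...
......
.#....
....#.
..###.
.###..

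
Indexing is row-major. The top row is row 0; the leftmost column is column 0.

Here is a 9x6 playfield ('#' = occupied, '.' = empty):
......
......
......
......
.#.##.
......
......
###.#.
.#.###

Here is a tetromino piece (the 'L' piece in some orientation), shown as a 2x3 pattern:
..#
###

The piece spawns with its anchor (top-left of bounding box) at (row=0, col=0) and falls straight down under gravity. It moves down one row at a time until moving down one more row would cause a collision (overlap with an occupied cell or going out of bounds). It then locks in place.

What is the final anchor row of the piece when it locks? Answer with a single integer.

Answer: 2

Derivation:
Spawn at (row=0, col=0). Try each row:
  row 0: fits
  row 1: fits
  row 2: fits
  row 3: blocked -> lock at row 2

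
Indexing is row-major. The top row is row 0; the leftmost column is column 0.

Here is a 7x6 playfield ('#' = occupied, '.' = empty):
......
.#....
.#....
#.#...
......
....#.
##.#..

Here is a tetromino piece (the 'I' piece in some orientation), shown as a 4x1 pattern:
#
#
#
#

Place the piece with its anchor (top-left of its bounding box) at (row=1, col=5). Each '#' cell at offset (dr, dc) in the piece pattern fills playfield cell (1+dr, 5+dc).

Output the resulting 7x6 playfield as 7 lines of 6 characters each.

Fill (1+0,5+0) = (1,5)
Fill (1+1,5+0) = (2,5)
Fill (1+2,5+0) = (3,5)
Fill (1+3,5+0) = (4,5)

Answer: ......
.#...#
.#...#
#.#..#
.....#
....#.
##.#..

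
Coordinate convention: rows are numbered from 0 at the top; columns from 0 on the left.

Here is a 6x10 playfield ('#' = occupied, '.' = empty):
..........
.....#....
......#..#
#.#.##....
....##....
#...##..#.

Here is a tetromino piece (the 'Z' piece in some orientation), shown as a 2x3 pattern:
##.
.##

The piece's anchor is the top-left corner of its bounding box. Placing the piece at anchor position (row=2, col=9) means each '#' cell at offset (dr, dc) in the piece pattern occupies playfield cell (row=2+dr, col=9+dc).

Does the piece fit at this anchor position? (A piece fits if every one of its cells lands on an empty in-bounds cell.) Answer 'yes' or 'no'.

Check each piece cell at anchor (2, 9):
  offset (0,0) -> (2,9): occupied ('#') -> FAIL
  offset (0,1) -> (2,10): out of bounds -> FAIL
  offset (1,1) -> (3,10): out of bounds -> FAIL
  offset (1,2) -> (3,11): out of bounds -> FAIL
All cells valid: no

Answer: no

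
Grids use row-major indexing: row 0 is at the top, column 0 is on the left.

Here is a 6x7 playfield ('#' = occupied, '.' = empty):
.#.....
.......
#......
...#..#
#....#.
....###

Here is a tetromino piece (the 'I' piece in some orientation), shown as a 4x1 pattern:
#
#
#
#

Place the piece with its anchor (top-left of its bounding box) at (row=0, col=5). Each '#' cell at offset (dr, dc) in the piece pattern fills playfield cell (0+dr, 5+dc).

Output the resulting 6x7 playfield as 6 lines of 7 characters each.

Answer: .#...#.
.....#.
#....#.
...#.##
#....#.
....###

Derivation:
Fill (0+0,5+0) = (0,5)
Fill (0+1,5+0) = (1,5)
Fill (0+2,5+0) = (2,5)
Fill (0+3,5+0) = (3,5)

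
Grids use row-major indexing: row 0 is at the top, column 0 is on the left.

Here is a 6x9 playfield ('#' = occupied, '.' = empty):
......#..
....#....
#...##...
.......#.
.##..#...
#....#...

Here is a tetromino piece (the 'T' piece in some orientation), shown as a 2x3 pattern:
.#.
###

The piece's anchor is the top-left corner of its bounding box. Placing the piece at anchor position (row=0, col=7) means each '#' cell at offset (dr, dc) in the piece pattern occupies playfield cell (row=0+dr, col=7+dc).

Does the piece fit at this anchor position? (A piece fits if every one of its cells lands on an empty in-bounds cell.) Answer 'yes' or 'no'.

Check each piece cell at anchor (0, 7):
  offset (0,1) -> (0,8): empty -> OK
  offset (1,0) -> (1,7): empty -> OK
  offset (1,1) -> (1,8): empty -> OK
  offset (1,2) -> (1,9): out of bounds -> FAIL
All cells valid: no

Answer: no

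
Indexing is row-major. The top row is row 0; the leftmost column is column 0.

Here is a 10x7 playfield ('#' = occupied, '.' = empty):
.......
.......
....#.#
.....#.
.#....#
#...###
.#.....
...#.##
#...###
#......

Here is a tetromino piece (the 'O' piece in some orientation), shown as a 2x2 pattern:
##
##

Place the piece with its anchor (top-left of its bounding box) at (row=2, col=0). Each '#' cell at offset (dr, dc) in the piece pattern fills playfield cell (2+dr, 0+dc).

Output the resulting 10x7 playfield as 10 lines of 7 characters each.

Answer: .......
.......
##..#.#
##...#.
.#....#
#...###
.#.....
...#.##
#...###
#......

Derivation:
Fill (2+0,0+0) = (2,0)
Fill (2+0,0+1) = (2,1)
Fill (2+1,0+0) = (3,0)
Fill (2+1,0+1) = (3,1)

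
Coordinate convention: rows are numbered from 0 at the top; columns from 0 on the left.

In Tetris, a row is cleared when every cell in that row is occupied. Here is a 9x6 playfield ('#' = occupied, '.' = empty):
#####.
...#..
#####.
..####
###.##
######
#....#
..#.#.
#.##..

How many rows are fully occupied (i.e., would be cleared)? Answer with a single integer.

Check each row:
  row 0: 1 empty cell -> not full
  row 1: 5 empty cells -> not full
  row 2: 1 empty cell -> not full
  row 3: 2 empty cells -> not full
  row 4: 1 empty cell -> not full
  row 5: 0 empty cells -> FULL (clear)
  row 6: 4 empty cells -> not full
  row 7: 4 empty cells -> not full
  row 8: 3 empty cells -> not full
Total rows cleared: 1

Answer: 1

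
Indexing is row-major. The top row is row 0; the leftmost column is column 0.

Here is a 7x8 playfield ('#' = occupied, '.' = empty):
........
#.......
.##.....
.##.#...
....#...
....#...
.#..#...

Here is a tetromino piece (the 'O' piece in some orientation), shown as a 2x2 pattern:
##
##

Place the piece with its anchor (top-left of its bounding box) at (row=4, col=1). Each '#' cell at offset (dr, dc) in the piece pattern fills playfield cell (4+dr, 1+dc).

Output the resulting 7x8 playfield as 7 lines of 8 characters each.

Fill (4+0,1+0) = (4,1)
Fill (4+0,1+1) = (4,2)
Fill (4+1,1+0) = (5,1)
Fill (4+1,1+1) = (5,2)

Answer: ........
#.......
.##.....
.##.#...
.##.#...
.##.#...
.#..#...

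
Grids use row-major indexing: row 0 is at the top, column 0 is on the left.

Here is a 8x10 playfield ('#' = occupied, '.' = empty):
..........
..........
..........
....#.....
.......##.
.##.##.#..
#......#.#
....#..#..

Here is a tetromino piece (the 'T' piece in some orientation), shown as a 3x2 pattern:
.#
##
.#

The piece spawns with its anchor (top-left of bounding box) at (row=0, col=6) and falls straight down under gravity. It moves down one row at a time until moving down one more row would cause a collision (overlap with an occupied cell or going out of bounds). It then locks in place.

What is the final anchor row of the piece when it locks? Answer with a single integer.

Spawn at (row=0, col=6). Try each row:
  row 0: fits
  row 1: fits
  row 2: blocked -> lock at row 1

Answer: 1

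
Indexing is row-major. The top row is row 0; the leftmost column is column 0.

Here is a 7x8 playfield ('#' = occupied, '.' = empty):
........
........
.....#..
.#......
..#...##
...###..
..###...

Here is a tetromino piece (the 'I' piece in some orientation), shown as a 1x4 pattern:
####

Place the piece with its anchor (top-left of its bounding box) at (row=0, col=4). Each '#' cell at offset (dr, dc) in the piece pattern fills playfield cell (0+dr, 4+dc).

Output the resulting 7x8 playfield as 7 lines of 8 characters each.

Answer: ....####
........
.....#..
.#......
..#...##
...###..
..###...

Derivation:
Fill (0+0,4+0) = (0,4)
Fill (0+0,4+1) = (0,5)
Fill (0+0,4+2) = (0,6)
Fill (0+0,4+3) = (0,7)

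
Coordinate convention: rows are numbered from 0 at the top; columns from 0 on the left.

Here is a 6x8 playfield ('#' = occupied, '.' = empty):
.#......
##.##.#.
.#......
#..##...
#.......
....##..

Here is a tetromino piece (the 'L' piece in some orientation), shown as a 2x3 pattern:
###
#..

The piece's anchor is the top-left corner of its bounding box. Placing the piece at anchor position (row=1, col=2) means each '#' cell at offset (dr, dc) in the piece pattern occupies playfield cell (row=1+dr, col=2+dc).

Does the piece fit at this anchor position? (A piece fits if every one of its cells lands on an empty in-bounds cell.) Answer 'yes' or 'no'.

Answer: no

Derivation:
Check each piece cell at anchor (1, 2):
  offset (0,0) -> (1,2): empty -> OK
  offset (0,1) -> (1,3): occupied ('#') -> FAIL
  offset (0,2) -> (1,4): occupied ('#') -> FAIL
  offset (1,0) -> (2,2): empty -> OK
All cells valid: no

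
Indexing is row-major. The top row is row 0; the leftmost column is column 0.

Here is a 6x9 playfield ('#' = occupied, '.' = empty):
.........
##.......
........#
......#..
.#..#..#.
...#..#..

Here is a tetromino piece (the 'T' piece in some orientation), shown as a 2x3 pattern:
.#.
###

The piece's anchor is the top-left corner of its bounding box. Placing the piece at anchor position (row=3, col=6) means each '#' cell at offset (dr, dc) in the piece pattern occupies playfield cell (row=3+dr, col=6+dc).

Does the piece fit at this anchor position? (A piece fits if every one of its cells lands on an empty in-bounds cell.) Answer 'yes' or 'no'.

Check each piece cell at anchor (3, 6):
  offset (0,1) -> (3,7): empty -> OK
  offset (1,0) -> (4,6): empty -> OK
  offset (1,1) -> (4,7): occupied ('#') -> FAIL
  offset (1,2) -> (4,8): empty -> OK
All cells valid: no

Answer: no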